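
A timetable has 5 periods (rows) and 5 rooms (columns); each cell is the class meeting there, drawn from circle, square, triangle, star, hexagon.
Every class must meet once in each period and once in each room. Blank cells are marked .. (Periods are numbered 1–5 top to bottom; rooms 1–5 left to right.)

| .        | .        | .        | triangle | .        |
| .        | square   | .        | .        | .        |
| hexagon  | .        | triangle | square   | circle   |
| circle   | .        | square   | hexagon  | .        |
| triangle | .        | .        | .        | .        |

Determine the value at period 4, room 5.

Period 2, room 1: period 2 has {square} and room 1 has {circle, triangle, hexagon}, leaving only star.
Period 1, room 1: period 1 has {triangle} and room 1 has {circle, triangle, star, hexagon}, leaving only square.
Period 2, room 4: period 2 has {square, star} and room 4 has {square, triangle, hexagon}, leaving only circle.
Period 2, room 3: period 2 has {circle, square, star} and room 3 has {square, triangle}, leaving only hexagon.
Period 2, room 5: period 2 has {circle, square, star, hexagon} and room 5 has {circle}, leaving only triangle.
Period 4 already has {circle, square, hexagon} and room 5 already has {circle, triangle}, so period 4, room 5 must be star.

star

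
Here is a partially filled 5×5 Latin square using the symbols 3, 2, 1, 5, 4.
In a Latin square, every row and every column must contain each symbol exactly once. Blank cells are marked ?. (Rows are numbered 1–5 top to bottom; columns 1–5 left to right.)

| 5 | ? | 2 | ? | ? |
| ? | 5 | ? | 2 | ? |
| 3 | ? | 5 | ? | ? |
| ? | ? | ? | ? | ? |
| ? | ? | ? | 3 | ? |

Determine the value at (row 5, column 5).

Row 5, column 5 is narrowed to {2, 1, 5, 4}.
If it were 2, propagating the remaining blanks reaches a contradiction.
If it were 1, then row 5, column 2 would be left with no valid symbol.
If it were 4, then row 5, column 2 would be left with no valid symbol.
So row 5, column 5 must be 5.

5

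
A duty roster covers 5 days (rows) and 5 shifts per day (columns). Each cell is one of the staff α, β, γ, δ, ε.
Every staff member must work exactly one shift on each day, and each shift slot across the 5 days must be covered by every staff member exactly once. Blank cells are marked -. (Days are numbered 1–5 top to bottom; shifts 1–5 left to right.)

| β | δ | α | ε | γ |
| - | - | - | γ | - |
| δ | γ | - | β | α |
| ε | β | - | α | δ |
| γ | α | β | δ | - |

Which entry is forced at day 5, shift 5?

ε

Day 5 already has {α, β, γ, δ} and shift 5 already has {α, γ, δ}, so day 5, shift 5 must be ε.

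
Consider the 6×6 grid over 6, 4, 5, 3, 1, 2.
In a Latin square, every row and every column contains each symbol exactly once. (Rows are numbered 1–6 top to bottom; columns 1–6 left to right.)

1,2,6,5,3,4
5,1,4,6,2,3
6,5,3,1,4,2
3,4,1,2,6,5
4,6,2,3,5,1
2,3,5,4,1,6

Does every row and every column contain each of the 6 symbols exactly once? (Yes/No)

Each row is a permutation of the 6 symbols, and so is each column.

Yes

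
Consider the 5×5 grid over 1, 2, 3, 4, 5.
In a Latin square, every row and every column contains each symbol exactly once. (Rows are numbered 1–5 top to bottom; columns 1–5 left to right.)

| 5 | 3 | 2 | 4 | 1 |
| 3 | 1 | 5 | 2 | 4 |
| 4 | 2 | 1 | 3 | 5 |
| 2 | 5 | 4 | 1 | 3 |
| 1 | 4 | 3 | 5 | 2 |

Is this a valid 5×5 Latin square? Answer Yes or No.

Each row is a permutation of the 5 symbols, and so is each column.

Yes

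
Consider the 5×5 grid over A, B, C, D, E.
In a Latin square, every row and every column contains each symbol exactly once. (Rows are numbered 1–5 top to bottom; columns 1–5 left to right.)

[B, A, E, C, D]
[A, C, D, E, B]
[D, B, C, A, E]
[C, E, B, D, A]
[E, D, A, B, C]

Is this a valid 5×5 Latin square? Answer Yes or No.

Yes

Each row is a permutation of the 5 symbols, and so is each column.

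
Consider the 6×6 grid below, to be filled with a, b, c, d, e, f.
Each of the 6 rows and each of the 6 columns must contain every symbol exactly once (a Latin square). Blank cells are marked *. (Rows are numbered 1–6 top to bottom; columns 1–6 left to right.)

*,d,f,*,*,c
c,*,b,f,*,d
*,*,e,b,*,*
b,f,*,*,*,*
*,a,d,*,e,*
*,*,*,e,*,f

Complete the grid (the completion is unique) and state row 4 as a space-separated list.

Row 1, column 4: row 1 has {c, d, f} and column 4 has {b, e, f}, leaving only a.
Row 1, column 1: row 1 has {a, c, d, f} and column 1 has {b, c}, leaving only e.
Row 1, column 5: row 1 has {a, c, d, e, f} and column 5 has {e}, leaving only b.
Row 2, column 2: row 2 has {b, c, d, f} and column 2 has {a, d, f}, leaving only e.
Row 2, column 5: row 2 has {b, c, d, e, f} and column 5 has {b, e}, leaving only a.
Row 3, column 2: row 3 has {b, e} and column 2 has {a, d, e, f}, leaving only c.
Row 3, column 6: row 3 has {b, c, e} and column 6 has {c, d, f}, leaving only a.
Row 4, column 6: row 4 has {b, f} and column 6 has {a, c, d, f}, leaving only e.
Row 5, column 1: row 5 has {a, d, e} and column 1 has {b, c, e}, leaving only f.
Row 3, column 1: row 3 has {a, b, c, e} and column 1 has {b, c, e, f}, leaving only d.
Row 3, column 5: row 3 has {a, b, c, d, e} and column 5 has {a, b, e}, leaving only f.
Row 5, column 4: row 5 has {a, d, e, f} and column 4 has {a, b, e, f}, leaving only c.
Row 4, column 4: row 4 has {b, e, f} and column 4 has {a, b, c, e, f}, leaving only d.
Row 4, column 5: row 4 has {b, d, e, f} and column 5 has {a, b, e, f}, leaving only c.
Row 4, column 3: row 4 has {b, c, d, e, f} and column 3 has {b, d, e, f}, leaving only a.
So row 4 reads: b f a d c e.

b f a d c e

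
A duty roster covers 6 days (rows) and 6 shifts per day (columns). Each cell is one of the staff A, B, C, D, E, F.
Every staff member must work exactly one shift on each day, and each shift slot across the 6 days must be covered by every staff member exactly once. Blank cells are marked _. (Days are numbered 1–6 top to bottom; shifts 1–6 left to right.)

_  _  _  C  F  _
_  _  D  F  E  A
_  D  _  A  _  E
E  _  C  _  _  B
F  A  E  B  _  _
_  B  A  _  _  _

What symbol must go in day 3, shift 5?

Day 1, shift 2: day 1 has {C, F} and shift 2 has {A, B, D}, leaving only E.
Day 1, shift 3: day 1 has {C, E, F} and shift 3 has {A, C, D, E}, leaving only B.
Day 1, shift 6: day 1 has {B, C, E, F} and shift 6 has {A, B, E}, leaving only D.
Day 1, shift 1: day 1 has {B, C, D, E, F} and shift 1 has {E, F}, leaving only A.
Day 2, shift 2: day 2 has {A, D, E, F} and shift 2 has {A, B, D, E}, leaving only C.
Day 2, shift 1: day 2 has {A, C, D, E, F} and shift 1 has {A, E, F}, leaving only B.
Day 3, shift 1: day 3 has {A, D, E} and shift 1 has {A, B, E, F}, leaving only C.
Day 3 already has {A, C, D, E} and shift 5 already has {E, F}, so day 3, shift 5 must be B.

B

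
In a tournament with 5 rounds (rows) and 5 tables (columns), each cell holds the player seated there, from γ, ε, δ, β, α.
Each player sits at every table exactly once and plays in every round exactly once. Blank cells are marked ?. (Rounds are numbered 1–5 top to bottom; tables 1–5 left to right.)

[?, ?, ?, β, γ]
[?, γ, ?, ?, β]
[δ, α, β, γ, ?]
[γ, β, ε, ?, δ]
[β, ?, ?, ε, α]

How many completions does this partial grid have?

Round 1, table 1: eliminating its round and table leaves {ε, α}.
Round 1, table 2: eliminating its round and table leaves {ε, δ}.
Round 1, table 3: eliminating its round and table leaves {δ, α}.
Round 2, table 1: eliminating its round and table leaves {ε, α}.
Round 2, table 3: eliminating its round and table leaves {δ, α}.
Round 2, table 4: eliminating its round and table leaves {δ, α}.
Round 3, table 5: eliminating its round and table leaves {ε}.
Round 4, table 4: eliminating its round and table leaves {α}.
Round 5, table 2: eliminating its round and table leaves {δ}.
Round 5, table 3: eliminating its round and table leaves {γ, δ}.
Only one assignment across all blanks avoids any round or table repeat, giving 1 completion.

1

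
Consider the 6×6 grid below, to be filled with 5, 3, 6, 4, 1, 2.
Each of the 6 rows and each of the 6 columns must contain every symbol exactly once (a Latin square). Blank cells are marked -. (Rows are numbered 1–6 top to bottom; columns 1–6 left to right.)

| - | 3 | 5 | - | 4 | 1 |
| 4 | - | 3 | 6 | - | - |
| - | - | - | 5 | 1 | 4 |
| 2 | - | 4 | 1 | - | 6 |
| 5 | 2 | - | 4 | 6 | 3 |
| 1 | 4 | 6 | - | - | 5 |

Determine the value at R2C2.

Row 1, column 1: row 1 has {5, 3, 4, 1} and column 1 has {5, 4, 1, 2}, leaving only 6.
Row 1, column 4: row 1 has {5, 3, 6, 4, 1} and column 4 has {5, 6, 4, 1}, leaving only 2.
Row 2, column 6: row 2 has {3, 6, 4} and column 6 has {5, 3, 6, 4, 1}, leaving only 2.
Row 2, column 5: row 2 has {3, 6, 4, 2} and column 5 has {6, 4, 1}, leaving only 5.
Row 2 already has {5, 3, 6, 4, 2} and column 2 already has {3, 4, 2}, so row 2, column 2 must be 1.

1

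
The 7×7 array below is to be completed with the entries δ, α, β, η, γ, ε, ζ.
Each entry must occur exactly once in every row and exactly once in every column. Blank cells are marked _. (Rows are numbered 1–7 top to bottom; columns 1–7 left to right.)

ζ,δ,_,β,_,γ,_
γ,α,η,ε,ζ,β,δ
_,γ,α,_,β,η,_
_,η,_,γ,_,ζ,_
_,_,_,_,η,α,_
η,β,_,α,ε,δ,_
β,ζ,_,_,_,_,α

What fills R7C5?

Row 1, column 3: row 1 has {δ, β, γ, ζ} and column 3 has {α, η}, leaving only ε.
Row 1, column 5: row 1 has {δ, β, γ, ε, ζ} and column 5 has {β, η, ε, ζ}, leaving only α.
Row 1, column 7: row 1 has {δ, α, β, γ, ε, ζ} and column 7 has {δ, α}, leaving only η.
Row 4, column 5: row 4 has {η, γ, ζ} and column 5 has {α, β, η, ε, ζ}, leaving only δ.
Row 7 already has {α, β, ζ} and column 5 already has {δ, α, β, η, ε, ζ}, so row 7, column 5 must be γ.

γ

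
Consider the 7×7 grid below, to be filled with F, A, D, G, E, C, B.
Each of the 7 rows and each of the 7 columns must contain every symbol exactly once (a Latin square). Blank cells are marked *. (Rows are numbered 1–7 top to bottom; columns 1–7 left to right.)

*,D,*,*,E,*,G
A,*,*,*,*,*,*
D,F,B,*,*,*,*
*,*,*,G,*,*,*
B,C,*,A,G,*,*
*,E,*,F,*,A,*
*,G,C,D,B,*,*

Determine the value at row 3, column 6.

Row 2, column 2: row 2 has {A} and column 2 has {F, D, G, E, C}, leaving only B.
Row 4, column 2: row 4 has {G} and column 2 has {F, D, G, E, C, B}, leaving only A.
Row 3, column 6 is narrowed to {G, E, C}.
If it were E, then row 3, column 7 would be left with no valid symbol.
If it were C, then row 3, column 7 would be left with no valid symbol.
So row 3, column 6 must be G.

G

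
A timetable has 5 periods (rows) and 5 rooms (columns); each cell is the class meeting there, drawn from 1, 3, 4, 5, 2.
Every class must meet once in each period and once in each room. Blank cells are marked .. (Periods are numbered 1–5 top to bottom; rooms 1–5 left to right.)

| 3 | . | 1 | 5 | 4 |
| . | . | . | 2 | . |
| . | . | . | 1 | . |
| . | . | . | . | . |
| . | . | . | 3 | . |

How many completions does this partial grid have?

Period 1, room 2: eliminating its period and room leaves {2}.
Period 2, room 1: eliminating its period and room leaves {1, 4, 5}.
Period 2, room 2: eliminating its period and room leaves {1, 3, 4, 5}.
Period 2, room 3: eliminating its period and room leaves {3, 4, 5}.
Period 2, room 5: eliminating its period and room leaves {1, 3, 5}.
Period 3, room 1: eliminating its period and room leaves {4, 5, 2}.
Period 3, room 2: eliminating its period and room leaves {3, 4, 5, 2}.
Period 3, room 3: eliminating its period and room leaves {3, 4, 5, 2}.
Period 3, room 5: eliminating its period and room leaves {3, 5, 2}.
Period 4, room 1: eliminating its period and room leaves {1, 4, 5, 2}.
Period 4, room 2: eliminating its period and room leaves {1, 3, 4, 5, 2}.
Period 4, room 3: eliminating its period and room leaves {3, 4, 5, 2}.
Period 4, room 4: eliminating its period and room leaves {4}.
Period 4, room 5: eliminating its period and room leaves {1, 3, 5, 2}.
Period 5, room 1: eliminating its period and room leaves {1, 4, 5, 2}.
Period 5, room 2: eliminating its period and room leaves {1, 4, 5, 2}.
Period 5, room 3: eliminating its period and room leaves {4, 5, 2}.
Period 5, room 5: eliminating its period and room leaves {1, 5, 2}.
Enumerating the assignments across these blanks that avoid any period or room repeat gives 56 completions.

56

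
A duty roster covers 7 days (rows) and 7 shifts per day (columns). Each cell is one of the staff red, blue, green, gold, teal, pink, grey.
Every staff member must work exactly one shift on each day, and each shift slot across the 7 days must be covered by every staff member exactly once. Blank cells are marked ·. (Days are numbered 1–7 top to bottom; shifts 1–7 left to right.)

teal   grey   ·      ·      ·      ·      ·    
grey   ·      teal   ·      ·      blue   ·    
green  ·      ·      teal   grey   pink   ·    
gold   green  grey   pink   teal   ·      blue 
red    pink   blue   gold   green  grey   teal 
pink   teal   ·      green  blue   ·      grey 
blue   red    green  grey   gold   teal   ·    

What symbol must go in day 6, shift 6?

Day 2, shift 2: day 2 has {blue, teal, grey} and shift 2 has {red, green, teal, pink, grey}, leaving only gold.
Day 2, shift 4: day 2 has {blue, gold, teal, grey} and shift 4 has {green, gold, teal, pink, grey}, leaving only red.
Day 1, shift 4: day 1 has {teal, grey} and shift 4 has {red, green, gold, teal, pink, grey}, leaving only blue.
Day 2, shift 5: day 2 has {red, blue, gold, teal, grey} and shift 5 has {blue, green, gold, teal, grey}, leaving only pink.
Day 1, shift 5: day 1 has {blue, teal, grey} and shift 5 has {blue, green, gold, teal, pink, grey}, leaving only red.
Day 2, shift 7: day 2 has {red, blue, gold, teal, pink, grey} and shift 7 has {blue, teal, grey}, leaving only green.
Day 3, shift 2: day 3 has {green, teal, pink, grey} and shift 2 has {red, green, gold, teal, pink, grey}, leaving only blue.
Day 4, shift 6: day 4 has {blue, green, gold, teal, pink, grey} and shift 6 has {blue, teal, pink, grey}, leaving only red.
Day 6 already has {blue, green, teal, pink, grey} and shift 6 already has {red, blue, teal, pink, grey}, so day 6, shift 6 must be gold.

gold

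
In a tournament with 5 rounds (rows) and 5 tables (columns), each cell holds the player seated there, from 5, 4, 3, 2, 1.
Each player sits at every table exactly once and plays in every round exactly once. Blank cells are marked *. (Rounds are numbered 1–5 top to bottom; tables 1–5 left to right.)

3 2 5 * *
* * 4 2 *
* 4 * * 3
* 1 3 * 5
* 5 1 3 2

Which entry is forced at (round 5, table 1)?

Round 5 already has {5, 3, 2, 1} and table 1 already has {3}, so round 5, table 1 must be 4.

4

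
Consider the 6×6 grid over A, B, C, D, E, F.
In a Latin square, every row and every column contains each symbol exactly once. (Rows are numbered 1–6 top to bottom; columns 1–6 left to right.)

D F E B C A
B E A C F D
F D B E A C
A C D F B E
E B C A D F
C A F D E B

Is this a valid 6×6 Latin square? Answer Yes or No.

Each row is a permutation of the 6 symbols, and so is each column.

Yes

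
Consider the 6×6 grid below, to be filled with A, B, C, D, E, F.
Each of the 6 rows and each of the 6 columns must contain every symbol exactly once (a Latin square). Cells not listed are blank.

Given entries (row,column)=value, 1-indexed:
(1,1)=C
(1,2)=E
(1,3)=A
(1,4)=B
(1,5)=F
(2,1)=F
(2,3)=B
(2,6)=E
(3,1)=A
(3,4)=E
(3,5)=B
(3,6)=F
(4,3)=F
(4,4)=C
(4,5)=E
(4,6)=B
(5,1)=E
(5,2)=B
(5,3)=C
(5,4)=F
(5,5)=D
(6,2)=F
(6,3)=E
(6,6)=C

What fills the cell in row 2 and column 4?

A

Row 1, column 6: row 1 has {A, B, C, E, F} and column 6 has {B, C, E, F}, leaving only D.
Row 3, column 3: row 3 has {A, B, E, F} and column 3 has {A, B, C, E, F}, leaving only D.
Row 3, column 2: row 3 has {A, B, D, E, F} and column 2 has {B, E, F}, leaving only C.
Row 4, column 1: row 4 has {B, C, E, F} and column 1 has {A, C, E, F}, leaving only D.
Row 4, column 2: row 4 has {B, C, D, E, F} and column 2 has {B, C, E, F}, leaving only A.
Row 2, column 2: row 2 has {B, E, F} and column 2 has {A, B, C, E, F}, leaving only D.
Row 2 already has {B, D, E, F} and column 4 already has {B, C, E, F}, so row 2, column 4 must be A.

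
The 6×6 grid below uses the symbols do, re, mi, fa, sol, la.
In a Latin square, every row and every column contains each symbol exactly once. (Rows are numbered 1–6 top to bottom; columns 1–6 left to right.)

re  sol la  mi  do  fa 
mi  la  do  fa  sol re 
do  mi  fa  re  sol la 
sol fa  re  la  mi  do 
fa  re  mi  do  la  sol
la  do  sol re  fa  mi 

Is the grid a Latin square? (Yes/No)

No

Every row is a permutation, but column 4 contains re twice (at rows 3 and 6).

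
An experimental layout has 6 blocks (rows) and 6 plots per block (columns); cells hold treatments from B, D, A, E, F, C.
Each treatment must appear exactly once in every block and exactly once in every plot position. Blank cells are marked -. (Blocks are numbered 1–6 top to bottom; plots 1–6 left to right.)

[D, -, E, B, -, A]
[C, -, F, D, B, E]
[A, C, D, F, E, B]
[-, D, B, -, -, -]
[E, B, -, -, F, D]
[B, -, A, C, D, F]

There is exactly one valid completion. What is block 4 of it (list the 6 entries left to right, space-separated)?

Block 4, plot 1: block 4 has {B, D} and plot 1 has {B, D, A, E, C}, leaving only F.
Block 4, plot 6: block 4 has {B, D, F} and plot 6 has {B, D, A, E, F}, leaving only C.
Block 4, plot 5: block 4 has {B, D, F, C} and plot 5 has {B, D, E, F}, leaving only A.
Block 4, plot 4: block 4 has {B, D, A, F, C} and plot 4 has {B, D, F, C}, leaving only E.
So block 4 reads: F D B E A C.

F D B E A C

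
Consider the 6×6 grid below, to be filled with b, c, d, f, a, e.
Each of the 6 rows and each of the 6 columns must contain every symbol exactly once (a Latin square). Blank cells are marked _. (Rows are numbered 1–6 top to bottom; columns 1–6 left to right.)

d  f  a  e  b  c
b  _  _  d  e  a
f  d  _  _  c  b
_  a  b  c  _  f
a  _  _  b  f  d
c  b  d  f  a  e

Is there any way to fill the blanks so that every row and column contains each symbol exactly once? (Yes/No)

No row or column among the givens repeats a symbol, and propagating forced cells runs into no contradiction.
One valid completion exists (for instance, d f a e b c / b c f d e a / f d e a c b / e a b c d f / a e c b f d / c b d f a e).

Yes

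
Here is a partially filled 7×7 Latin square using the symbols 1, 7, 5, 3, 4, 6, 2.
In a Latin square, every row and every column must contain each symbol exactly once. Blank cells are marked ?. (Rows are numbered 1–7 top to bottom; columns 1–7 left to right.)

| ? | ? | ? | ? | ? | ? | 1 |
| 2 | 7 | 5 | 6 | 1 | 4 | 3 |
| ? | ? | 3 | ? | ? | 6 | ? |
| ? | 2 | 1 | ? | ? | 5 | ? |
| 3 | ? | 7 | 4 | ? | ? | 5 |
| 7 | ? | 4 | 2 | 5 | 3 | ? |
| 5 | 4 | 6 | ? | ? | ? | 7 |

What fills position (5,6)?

1

Row 1, column 3: row 1 has {1} and column 3 has {1, 7, 5, 3, 4, 6}, leaving only 2.
Row 1, column 6: row 1 has {1, 2} and column 6 has {5, 3, 4, 6}, leaving only 7.
Row 6, column 7: row 6 has {7, 5, 3, 4, 2} and column 7 has {1, 7, 5, 3}, leaving only 6.
Row 4, column 7: row 4 has {1, 5, 2} and column 7 has {1, 7, 5, 3, 6}, leaving only 4.
Row 3, column 7: row 3 has {3, 6} and column 7 has {1, 7, 5, 3, 4, 6}, leaving only 2.
Row 4, column 1: row 4 has {1, 5, 4, 2} and column 1 has {7, 5, 3, 2}, leaving only 6.
Row 1, column 1: row 1 has {1, 7, 2} and column 1 has {7, 5, 3, 6, 2}, leaving only 4.
Row 3, column 1: row 3 has {3, 6, 2} and column 1 has {7, 5, 3, 4, 6, 2}, leaving only 1.
Row 3, column 2: row 3 has {1, 3, 6, 2} and column 2 has {7, 4, 2}, leaving only 5.
Row 3, column 4: row 3 has {1, 5, 3, 6, 2} and column 4 has {4, 6, 2}, leaving only 7.
Row 3, column 5: row 3 has {1, 7, 5, 3, 6, 2} and column 5 has {1, 5}, leaving only 4.
Row 4, column 4: row 4 has {1, 5, 4, 6, 2} and column 4 has {7, 4, 6, 2}, leaving only 3.
Row 1, column 4: row 1 has {1, 7, 4, 2} and column 4 has {7, 3, 4, 6, 2}, leaving only 5.
Row 4, column 5: row 4 has {1, 5, 3, 4, 6, 2} and column 5 has {1, 5, 4}, leaving only 7.
Row 6, column 2: row 6 has {7, 5, 3, 4, 6, 2} and column 2 has {7, 5, 4, 2}, leaving only 1.
Row 5, column 2: row 5 has {7, 5, 3, 4} and column 2 has {1, 7, 5, 4, 2}, leaving only 6.
Row 1, column 2: row 1 has {1, 7, 5, 4, 2} and column 2 has {1, 7, 5, 4, 6, 2}, leaving only 3.
Row 1, column 5: row 1 has {1, 7, 5, 3, 4, 2} and column 5 has {1, 7, 5, 4}, leaving only 6.
Row 5, column 5: row 5 has {7, 5, 3, 4, 6} and column 5 has {1, 7, 5, 4, 6}, leaving only 2.
Row 5 already has {7, 5, 3, 4, 6, 2} and column 6 already has {7, 5, 3, 4, 6}, so row 5, column 6 must be 1.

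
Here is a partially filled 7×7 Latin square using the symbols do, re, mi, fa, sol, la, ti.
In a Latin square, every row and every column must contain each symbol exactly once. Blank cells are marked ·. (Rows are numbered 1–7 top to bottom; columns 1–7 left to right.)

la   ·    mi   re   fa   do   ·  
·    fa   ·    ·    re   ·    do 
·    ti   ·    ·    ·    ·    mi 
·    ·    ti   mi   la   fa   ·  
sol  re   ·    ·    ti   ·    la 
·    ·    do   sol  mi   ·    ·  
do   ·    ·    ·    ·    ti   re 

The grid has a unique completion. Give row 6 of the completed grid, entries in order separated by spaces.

Row 6, column 2: row 6 has {do, mi, sol} and column 2 has {re, fa, ti}, leaving only la.
Row 6, column 6: row 6 has {do, mi, sol, la} and column 6 has {do, fa, ti}, leaving only re.
Row 1, column 2: row 1 has {do, re, mi, fa, la} and column 2 has {re, fa, la, ti}, leaving only sol.
Row 1, column 7: row 1 has {do, re, mi, fa, sol, la} and column 7 has {do, re, mi, la}, leaving only ti.
Row 6, column 7: row 6 has {do, re, mi, sol, la} and column 7 has {do, re, mi, la, ti}, leaving only fa.
Row 6, column 1: row 6 has {do, re, mi, fa, sol, la} and column 1 has {do, sol, la}, leaving only ti.
So row 6 reads: ti la do sol mi re fa.

ti la do sol mi re fa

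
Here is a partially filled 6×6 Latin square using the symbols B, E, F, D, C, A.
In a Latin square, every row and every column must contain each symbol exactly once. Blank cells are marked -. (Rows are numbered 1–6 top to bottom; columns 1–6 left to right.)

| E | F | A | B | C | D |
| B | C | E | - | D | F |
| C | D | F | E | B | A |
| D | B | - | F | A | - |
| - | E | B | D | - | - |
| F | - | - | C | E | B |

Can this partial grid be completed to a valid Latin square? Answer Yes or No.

Yes

No row or column among the givens repeats a symbol, and propagating forced cells runs into no contradiction.
One valid completion exists (for instance, E F A B C D / B C E A D F / C D F E B A / D B C F A E / A E B D F C / F A D C E B).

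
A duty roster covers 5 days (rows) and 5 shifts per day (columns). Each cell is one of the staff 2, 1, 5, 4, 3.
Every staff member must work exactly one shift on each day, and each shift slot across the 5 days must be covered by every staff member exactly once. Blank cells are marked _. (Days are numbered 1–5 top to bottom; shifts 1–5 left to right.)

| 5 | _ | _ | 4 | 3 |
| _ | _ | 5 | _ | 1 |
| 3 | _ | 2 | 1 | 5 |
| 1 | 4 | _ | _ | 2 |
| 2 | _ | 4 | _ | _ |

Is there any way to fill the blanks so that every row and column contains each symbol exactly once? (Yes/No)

No

Day 3, shift 2: day 3 together with shift 2 already contain {2, 1, 5, 4, 3} — every symbol — so nothing can go there. The grid has no valid completion.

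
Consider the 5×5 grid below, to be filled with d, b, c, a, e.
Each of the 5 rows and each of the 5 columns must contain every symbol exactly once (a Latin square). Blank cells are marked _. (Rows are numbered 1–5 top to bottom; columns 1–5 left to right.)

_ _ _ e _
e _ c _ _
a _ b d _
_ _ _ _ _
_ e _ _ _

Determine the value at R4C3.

e

Row 3, column 2: row 3 has {d, b, a} and column 2 has {e}, leaving only c.
Row 3, column 5: row 3 has {d, b, c, a} and column 5 has {}, leaving only e.
Row 4, column 3 is narrowed to {d, a, e}.
If it were d, then row 5, column 3 would be left with no valid symbol.
If it were a, then row 5, column 3 would be left with no valid symbol.
So row 4, column 3 must be e.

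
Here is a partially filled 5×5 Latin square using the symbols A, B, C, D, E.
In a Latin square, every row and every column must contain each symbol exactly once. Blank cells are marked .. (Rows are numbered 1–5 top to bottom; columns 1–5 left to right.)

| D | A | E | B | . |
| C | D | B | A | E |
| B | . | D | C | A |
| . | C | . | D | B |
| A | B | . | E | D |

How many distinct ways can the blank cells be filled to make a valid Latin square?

1

Row 1, column 5: eliminating its row and column leaves {C}.
Row 3, column 2: eliminating its row and column leaves {E}.
Row 4, column 1: eliminating its row and column leaves {E}.
Row 4, column 3: eliminating its row and column leaves {A}.
Row 5, column 3: eliminating its row and column leaves {C}.
Only one assignment across all blanks avoids any row or column repeat, giving 1 completion.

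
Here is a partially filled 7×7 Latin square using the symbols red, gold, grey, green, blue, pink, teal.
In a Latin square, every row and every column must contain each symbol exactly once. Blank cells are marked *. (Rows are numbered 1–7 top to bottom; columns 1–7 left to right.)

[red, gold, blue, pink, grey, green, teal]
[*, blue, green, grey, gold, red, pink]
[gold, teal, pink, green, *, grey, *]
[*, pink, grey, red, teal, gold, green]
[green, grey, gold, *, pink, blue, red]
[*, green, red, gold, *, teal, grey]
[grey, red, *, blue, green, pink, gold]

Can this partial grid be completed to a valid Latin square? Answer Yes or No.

Yes

No row or column among the givens repeats a symbol, and propagating forced cells runs into no contradiction.
One valid completion exists (for instance, red gold blue pink grey green teal / teal blue green grey gold red pink / gold teal pink green red grey blue / blue pink grey red teal gold green / green grey gold teal pink blue red / pink green red gold blue teal grey / grey red teal blue green pink gold).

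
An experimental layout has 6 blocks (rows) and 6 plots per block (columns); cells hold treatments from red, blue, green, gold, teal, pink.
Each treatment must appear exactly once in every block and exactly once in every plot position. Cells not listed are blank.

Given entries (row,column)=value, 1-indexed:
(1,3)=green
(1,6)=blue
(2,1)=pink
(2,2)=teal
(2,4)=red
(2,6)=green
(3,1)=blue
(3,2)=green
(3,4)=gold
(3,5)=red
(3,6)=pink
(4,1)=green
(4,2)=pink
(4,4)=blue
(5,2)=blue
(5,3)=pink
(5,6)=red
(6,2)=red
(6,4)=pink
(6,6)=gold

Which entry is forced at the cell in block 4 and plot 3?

Block 1, plot 2: block 1 has {blue, green} and plot 2 has {red, blue, green, teal, pink}, leaving only gold.
Block 1, plot 4: block 1 has {blue, green, gold} and plot 4 has {red, blue, gold, pink}, leaving only teal.
Block 1, plot 1: block 1 has {blue, green, gold, teal} and plot 1 has {blue, green, pink}, leaving only red.
Block 1, plot 5: block 1 has {red, blue, green, gold, teal} and plot 5 has {red}, leaving only pink.
Block 3, plot 3: block 3 has {red, blue, green, gold, pink} and plot 3 has {green, pink}, leaving only teal.
Block 4, plot 6: block 4 has {blue, green, pink} and plot 6 has {red, blue, green, gold, pink}, leaving only teal.
Block 4, plot 5: block 4 has {blue, green, teal, pink} and plot 5 has {red, pink}, leaving only gold.
Block 4 already has {blue, green, gold, teal, pink} and plot 3 already has {green, teal, pink}, so block 4, plot 3 must be red.

red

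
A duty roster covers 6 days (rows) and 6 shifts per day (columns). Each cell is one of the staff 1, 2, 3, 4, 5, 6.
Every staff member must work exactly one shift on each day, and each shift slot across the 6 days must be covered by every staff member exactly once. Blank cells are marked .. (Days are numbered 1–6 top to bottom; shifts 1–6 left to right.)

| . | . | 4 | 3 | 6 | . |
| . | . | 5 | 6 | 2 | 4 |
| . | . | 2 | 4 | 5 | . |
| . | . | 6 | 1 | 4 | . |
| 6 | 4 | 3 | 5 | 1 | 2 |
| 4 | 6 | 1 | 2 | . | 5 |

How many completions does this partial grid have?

4

Day 1, shift 1: eliminating its day and shift leaves {1, 2, 5}.
Day 1, shift 2: eliminating its day and shift leaves {1, 2, 5}.
Day 1, shift 6: eliminating its day and shift leaves {1}.
Day 2, shift 1: eliminating its day and shift leaves {1, 3}.
Day 2, shift 2: eliminating its day and shift leaves {1, 3}.
Day 3, shift 1: eliminating its day and shift leaves {1, 3}.
Day 3, shift 2: eliminating its day and shift leaves {1, 3}.
Day 3, shift 6: eliminating its day and shift leaves {1, 3, 6}.
Day 4, shift 1: eliminating its day and shift leaves {2, 3, 5}.
Day 4, shift 2: eliminating its day and shift leaves {2, 3, 5}.
Day 4, shift 6: eliminating its day and shift leaves {3}.
Day 6, shift 5: eliminating its day and shift leaves {3}.
Enumerating the assignments across these blanks that avoid any day or shift repeat gives 4 completions.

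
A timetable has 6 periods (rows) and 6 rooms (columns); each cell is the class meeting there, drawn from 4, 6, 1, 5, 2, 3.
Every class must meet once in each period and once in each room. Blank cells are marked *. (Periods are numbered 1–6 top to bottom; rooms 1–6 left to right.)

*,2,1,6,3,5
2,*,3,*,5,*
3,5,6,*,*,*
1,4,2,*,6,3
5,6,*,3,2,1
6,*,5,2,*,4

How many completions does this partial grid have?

1

Period 1, room 1: eliminating its period and room leaves {4}.
Period 2, room 2: eliminating its period and room leaves {1}.
Period 2, room 4: eliminating its period and room leaves {4, 1}.
Period 2, room 6: eliminating its period and room leaves {6}.
Period 3, room 4: eliminating its period and room leaves {4, 1}.
Period 3, room 5: eliminating its period and room leaves {4, 1}.
Period 3, room 6: eliminating its period and room leaves {2}.
Period 4, room 4: eliminating its period and room leaves {5}.
Period 5, room 3: eliminating its period and room leaves {4}.
Period 6, room 2: eliminating its period and room leaves {1, 3}.
Period 6, room 5: eliminating its period and room leaves {1}.
Only one assignment across all blanks avoids any period or room repeat, giving 1 completion.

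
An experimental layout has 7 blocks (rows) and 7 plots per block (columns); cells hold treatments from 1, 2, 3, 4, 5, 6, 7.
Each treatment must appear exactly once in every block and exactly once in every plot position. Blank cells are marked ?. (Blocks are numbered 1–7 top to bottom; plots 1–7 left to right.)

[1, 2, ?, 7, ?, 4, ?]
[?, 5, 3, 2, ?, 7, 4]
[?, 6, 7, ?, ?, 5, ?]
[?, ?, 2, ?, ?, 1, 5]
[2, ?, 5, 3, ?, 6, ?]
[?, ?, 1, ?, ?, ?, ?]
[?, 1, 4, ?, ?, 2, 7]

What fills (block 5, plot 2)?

4

Block 1, plot 3: block 1 has {1, 2, 4, 7} and plot 3 has {1, 2, 3, 4, 5, 7}, leaving only 6.
Block 1, plot 7: block 1 has {1, 2, 4, 6, 7} and plot 7 has {4, 5, 7}, leaving only 3.
Block 1, plot 5: block 1 has {1, 2, 3, 4, 6, 7} and plot 5 has {}, leaving only 5.
Block 2, plot 1: block 2 has {2, 3, 4, 5, 7} and plot 1 has {1, 2}, leaving only 6.
Block 2, plot 5: block 2 has {2, 3, 4, 5, 6, 7} and plot 5 has {5}, leaving only 1.
Block 5, plot 7: block 5 has {2, 3, 5, 6} and plot 7 has {3, 4, 5, 7}, leaving only 1.
Block 3, plot 7: block 3 has {5, 6, 7} and plot 7 has {1, 3, 4, 5, 7}, leaving only 2.
Block 6, plot 6: block 6 has {1} and plot 6 has {1, 2, 4, 5, 6, 7}, leaving only 3.
Block 6, plot 7: block 6 has {1, 3} and plot 7 has {1, 2, 3, 4, 5, 7}, leaving only 6.
Block 5, plot 2 is narrowed to {4, 7}.
If it were 7, then block 7, plot 5 would be left with no valid symbol.
So block 5, plot 2 must be 4.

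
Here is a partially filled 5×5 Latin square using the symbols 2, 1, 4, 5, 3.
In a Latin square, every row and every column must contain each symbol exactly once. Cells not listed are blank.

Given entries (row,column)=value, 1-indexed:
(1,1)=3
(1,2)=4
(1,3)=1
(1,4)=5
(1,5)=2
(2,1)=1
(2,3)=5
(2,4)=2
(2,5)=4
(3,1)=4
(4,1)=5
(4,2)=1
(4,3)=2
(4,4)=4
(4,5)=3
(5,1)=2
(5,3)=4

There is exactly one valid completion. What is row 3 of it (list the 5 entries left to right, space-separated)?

4 2 3 1 5

Row 3, column 3: row 3 has {4} and column 3 has {2, 1, 4, 5}, leaving only 3.
Row 3, column 4: row 3 has {4, 3} and column 4 has {2, 4, 5}, leaving only 1.
Row 3, column 5: row 3 has {1, 4, 3} and column 5 has {2, 4, 3}, leaving only 5.
Row 3, column 2: row 3 has {1, 4, 5, 3} and column 2 has {1, 4}, leaving only 2.
So row 3 reads: 4 2 3 1 5.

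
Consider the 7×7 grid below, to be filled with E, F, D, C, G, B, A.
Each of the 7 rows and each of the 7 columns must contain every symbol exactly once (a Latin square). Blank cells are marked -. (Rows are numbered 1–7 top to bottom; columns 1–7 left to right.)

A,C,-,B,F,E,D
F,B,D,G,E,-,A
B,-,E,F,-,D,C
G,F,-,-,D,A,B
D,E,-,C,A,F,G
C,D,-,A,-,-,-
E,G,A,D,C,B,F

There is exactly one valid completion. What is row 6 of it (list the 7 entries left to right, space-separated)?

Row 6, column 6: row 6 has {D, C, A} and column 6 has {E, F, D, B, A}, leaving only G.
Row 6, column 5: row 6 has {D, C, G, A} and column 5 has {E, F, D, C, A}, leaving only B.
Row 6, column 3: row 6 has {D, C, G, B, A} and column 3 has {E, D, A}, leaving only F.
Row 6, column 7: row 6 has {F, D, C, G, B, A} and column 7 has {F, D, C, G, B, A}, leaving only E.
So row 6 reads: C D F A B G E.

C D F A B G E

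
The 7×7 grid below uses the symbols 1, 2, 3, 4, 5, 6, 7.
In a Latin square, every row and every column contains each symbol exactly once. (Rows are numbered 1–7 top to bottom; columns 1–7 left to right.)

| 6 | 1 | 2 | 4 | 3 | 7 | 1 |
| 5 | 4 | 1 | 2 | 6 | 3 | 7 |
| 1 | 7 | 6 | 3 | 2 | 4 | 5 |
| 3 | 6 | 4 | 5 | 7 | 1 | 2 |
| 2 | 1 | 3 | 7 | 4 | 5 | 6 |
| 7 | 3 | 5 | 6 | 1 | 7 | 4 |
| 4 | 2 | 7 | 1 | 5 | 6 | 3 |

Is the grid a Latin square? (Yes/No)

Row 6 contains 7 twice (at columns 1 and 6); row 1 is also not a permutation.

No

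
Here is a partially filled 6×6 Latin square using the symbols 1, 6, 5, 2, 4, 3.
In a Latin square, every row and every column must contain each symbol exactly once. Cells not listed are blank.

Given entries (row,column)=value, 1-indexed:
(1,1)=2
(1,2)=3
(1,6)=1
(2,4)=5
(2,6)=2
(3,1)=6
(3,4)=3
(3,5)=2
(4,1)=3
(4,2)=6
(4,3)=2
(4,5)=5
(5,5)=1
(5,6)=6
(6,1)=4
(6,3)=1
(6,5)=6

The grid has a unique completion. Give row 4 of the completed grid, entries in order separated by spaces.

3 6 2 1 5 4

Row 4, column 6: row 4 has {6, 5, 2, 3} and column 6 has {1, 6, 2}, leaving only 4.
Row 4, column 4: row 4 has {6, 5, 2, 4, 3} and column 4 has {5, 3}, leaving only 1.
So row 4 reads: 3 6 2 1 5 4.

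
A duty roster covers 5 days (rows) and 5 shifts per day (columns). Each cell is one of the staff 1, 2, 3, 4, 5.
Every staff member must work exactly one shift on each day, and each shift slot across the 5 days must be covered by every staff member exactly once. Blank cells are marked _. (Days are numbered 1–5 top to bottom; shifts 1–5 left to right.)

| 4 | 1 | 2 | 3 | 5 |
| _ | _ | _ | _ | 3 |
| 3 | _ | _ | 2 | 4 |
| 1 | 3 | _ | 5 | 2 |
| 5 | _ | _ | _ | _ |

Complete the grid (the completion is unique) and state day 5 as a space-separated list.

5 2 3 4 1

Day 5, shift 5: day 5 has {5} and shift 5 has {2, 3, 4, 5}, leaving only 1.
Day 5, shift 4: day 5 has {1, 5} and shift 4 has {2, 3, 5}, leaving only 4.
Day 5, shift 2: day 5 has {1, 4, 5} and shift 2 has {1, 3}, leaving only 2.
Day 5, shift 3: day 5 has {1, 2, 4, 5} and shift 3 has {2}, leaving only 3.
So day 5 reads: 5 2 3 4 1.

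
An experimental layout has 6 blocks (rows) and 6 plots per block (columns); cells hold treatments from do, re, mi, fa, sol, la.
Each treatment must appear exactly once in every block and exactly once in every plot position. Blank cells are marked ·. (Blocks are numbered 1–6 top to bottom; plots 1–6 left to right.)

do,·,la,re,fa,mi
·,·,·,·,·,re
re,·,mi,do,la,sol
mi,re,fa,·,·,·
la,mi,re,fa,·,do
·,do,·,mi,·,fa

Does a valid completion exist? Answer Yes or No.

No

Block 1, plot 2: block 1 has {do, re, mi, fa, la} and plot 2 has {do, re, mi}, so it must be sol.
Block 3, plot 2: block 3 has {do, re, mi, sol, la} and plot 2 has {do, re, mi, sol}, so it must be fa.
Block 2, plot 2: block 2 has {re} and plot 2 has {do, re, mi, fa, sol}, so it must be la.
Block 2, plot 4: block 2 has {re, la} and plot 4 has {do, re, mi, fa}, so it must be sol.
Block 2, plot 1: block 2 has {re, sol, la} and plot 1 has {do, re, mi, la}, so it must be fa.
Block 2, plot 3: block 2 has {re, fa, sol, la} and plot 3 has {re, mi, fa, la}, so it must be do.
Block 2, plot 5: block 2 has {do, re, fa, sol, la} and plot 5 has {fa, la}, so it must be mi.
Block 4, plot 4: block 4 has {re, mi, fa} and plot 4 has {do, re, mi, fa, sol}, so it must be la.
Now block 4, plot 6: block 4 together with plot 6 already contain {do, re, mi, fa, sol, la} — every symbol — so nothing can go there. The grid has no valid completion.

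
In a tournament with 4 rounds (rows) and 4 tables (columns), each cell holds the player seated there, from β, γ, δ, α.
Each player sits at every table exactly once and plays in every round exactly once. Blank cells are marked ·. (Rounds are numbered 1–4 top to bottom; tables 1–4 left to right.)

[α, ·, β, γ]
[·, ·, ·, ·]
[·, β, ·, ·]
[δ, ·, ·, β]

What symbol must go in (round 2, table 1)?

Round 1, table 2: round 1 has {β, γ, α} and table 2 has {β}, leaving only δ.
Round 3, table 1: round 3 has {β} and table 1 has {δ, α}, leaving only γ.
Round 2 already has {} and table 1 already has {γ, δ, α}, so round 2, table 1 must be β.

β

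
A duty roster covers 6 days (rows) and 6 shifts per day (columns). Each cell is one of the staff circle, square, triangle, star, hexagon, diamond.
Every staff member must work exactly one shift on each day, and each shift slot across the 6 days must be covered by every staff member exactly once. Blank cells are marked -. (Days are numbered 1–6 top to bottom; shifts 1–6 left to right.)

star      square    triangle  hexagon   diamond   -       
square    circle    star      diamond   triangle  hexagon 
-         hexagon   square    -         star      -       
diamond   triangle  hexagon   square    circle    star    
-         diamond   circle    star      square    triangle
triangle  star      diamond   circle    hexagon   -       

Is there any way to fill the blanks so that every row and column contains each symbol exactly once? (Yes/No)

No day or shift among the givens repeats a symbol, and propagating forced cells runs into no contradiction.
One valid completion exists (for instance, star square triangle hexagon diamond circle / square circle star diamond triangle hexagon / circle hexagon square triangle star diamond / diamond triangle hexagon square circle star / hexagon diamond circle star square triangle / triangle star diamond circle hexagon square).

Yes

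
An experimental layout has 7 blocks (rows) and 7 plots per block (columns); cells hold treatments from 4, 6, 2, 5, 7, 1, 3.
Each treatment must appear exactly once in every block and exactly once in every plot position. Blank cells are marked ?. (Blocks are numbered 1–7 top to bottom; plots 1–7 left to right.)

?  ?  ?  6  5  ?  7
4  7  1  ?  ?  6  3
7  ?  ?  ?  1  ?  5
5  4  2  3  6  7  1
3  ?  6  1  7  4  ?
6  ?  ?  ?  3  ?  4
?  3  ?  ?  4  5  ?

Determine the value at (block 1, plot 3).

4

Block 2, plot 5: block 2 has {4, 6, 7, 1, 3} and plot 5 has {4, 6, 5, 7, 1, 3}, leaving only 2.
Block 2, plot 4: block 2 has {4, 6, 2, 7, 1, 3} and plot 4 has {6, 1, 3}, leaving only 5.
Block 5, plot 7: block 5 has {4, 6, 7, 1, 3} and plot 7 has {4, 5, 7, 1, 3}, leaving only 2.
Block 5, plot 2: block 5 has {4, 6, 2, 7, 1, 3} and plot 2 has {4, 7, 3}, leaving only 5.
Block 7, plot 3: block 7 has {4, 5, 3} and plot 3 has {6, 2, 1}, leaving only 7.
Block 6, plot 3: block 6 has {4, 6, 3} and plot 3 has {6, 2, 7, 1}, leaving only 5.
Block 7, plot 4: block 7 has {4, 5, 7, 3} and plot 4 has {6, 5, 1, 3}, leaving only 2.
Block 3, plot 4: block 3 has {5, 7, 1} and plot 4 has {6, 2, 5, 1, 3}, leaving only 4.
Block 3, plot 3: block 3 has {4, 5, 7, 1} and plot 3 has {6, 2, 5, 7, 1}, leaving only 3.
Block 1 already has {6, 5, 7} and plot 3 already has {6, 2, 5, 7, 1, 3}, so block 1, plot 3 must be 4.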